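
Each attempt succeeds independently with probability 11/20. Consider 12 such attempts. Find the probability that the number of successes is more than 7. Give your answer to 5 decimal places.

X ~ Binomial(12, 0.55); P(X ≥ 8) = Σ C(12,k) p^k (1−p)^(12−k) over k:
  k=8: C(12,8)·0.55^8·0.45^4 = 0.1699639
  k=9: C(12,9)·0.55^9·0.45^3 = 0.0923261
  k=10: C(12,10)·0.55^10·0.45^2 = 0.0338529
  k=11: C(12,11)·0.55^11·0.45^1 = 0.0075229
  k=12: C(12,12)·0.55^12·0.45^0 = 0.0007662
Total = 0.3044320

0.30443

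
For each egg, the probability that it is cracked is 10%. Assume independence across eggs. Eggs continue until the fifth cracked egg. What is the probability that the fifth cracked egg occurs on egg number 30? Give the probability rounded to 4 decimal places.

0.0171

Y = trial on which the fifth success occurs; negative binomial, r=5, p=0.10.
P(Y=30) = C(29,4) · p^5 · (1−p)^25
= 23751 · 1e-05 · 0.07179 = 0.017051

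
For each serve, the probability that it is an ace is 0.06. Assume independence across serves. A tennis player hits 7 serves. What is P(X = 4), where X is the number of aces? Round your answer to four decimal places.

X ~ Binomial(n=7, p=0.06).
P(X=4) = C(7,4) · p^4 · (1−p)^3
= 35 · 1.296e-05 · 0.83058 = 0.000377

0.0004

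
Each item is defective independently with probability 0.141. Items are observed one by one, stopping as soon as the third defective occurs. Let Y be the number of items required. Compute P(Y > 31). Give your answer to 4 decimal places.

Needing more than 31 items ⇔ fewer than 3 successes in the first 31. With X ~ Binomial(31, 0.141), P(Y > 31) = P(X ≤ 2).
  k=0: C(31,0)·0.141^0·0.859^31 = 0.008991
  k=1: C(31,1)·0.141^1·0.859^30 = 0.045748
  k=2: C(31,2)·0.141^2·0.859^29 = 0.112640
P(X ≤ 2) = 0.167379

0.1674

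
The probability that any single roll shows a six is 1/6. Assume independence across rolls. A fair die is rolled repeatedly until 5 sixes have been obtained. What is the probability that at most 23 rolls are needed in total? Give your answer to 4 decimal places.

0.3350

Finishing within 23 rolls ⇔ at least 5 successes in the first 23. With X ~ Binomial(23, 0.166667), P(Y ≤ 23) = 1 − P(X ≤ 4).
  k=0: C(23,0)·0.166667^0·0.833333^23 = 0.015095
  k=1: C(23,1)·0.166667^1·0.833333^22 = 0.069437
  k=2: C(23,2)·0.166667^2·0.833333^21 = 0.152761
  k=3: C(23,3)·0.166667^3·0.833333^20 = 0.213865
  k=4: C(23,4)·0.166667^4·0.833333^19 = 0.213865
1 − 0.665023 = 0.334977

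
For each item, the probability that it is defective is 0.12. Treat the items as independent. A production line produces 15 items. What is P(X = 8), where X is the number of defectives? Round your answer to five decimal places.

X ~ Binomial(n=15, p=0.12).
P(X=8) = C(15,8) · p^8 · (1−p)^7
= 6435 · 4.2998e-08 · 0.40868 = 0.0001131

0.00011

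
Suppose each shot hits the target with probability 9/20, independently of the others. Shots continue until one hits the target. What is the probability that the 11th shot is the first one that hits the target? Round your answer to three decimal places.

0.001

Geometric (trials to first success), p = 0.45.
P(Y = 11) = (1−p)^10 · p = 0.002533 · 0.45 = 0.00114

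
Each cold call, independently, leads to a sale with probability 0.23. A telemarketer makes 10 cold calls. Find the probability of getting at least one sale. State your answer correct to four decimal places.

0.9267

P(at least one) = 1 − P(none) = 1 − (1 − 0.23)^10
= 1 − 0.073267 = 0.926733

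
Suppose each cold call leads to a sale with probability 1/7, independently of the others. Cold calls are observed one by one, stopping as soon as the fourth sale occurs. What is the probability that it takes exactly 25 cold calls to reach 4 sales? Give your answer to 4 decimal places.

0.0331

Y = trial on which the fourth success occurs; negative binomial, r=4, p=0.142857.
P(Y=25) = C(24,3) · p^4 · (1−p)^21
= 2024 · 0.00041649 · 0.039275 = 0.033108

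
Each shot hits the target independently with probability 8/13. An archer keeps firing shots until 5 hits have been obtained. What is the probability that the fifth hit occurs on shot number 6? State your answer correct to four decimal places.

Y = trial on which the fifth success occurs; negative binomial, r=5, p=0.615385.
P(Y=6) = C(5,4) · p^5 · (1−p)^1
= 5 · 0.088254 · 0.38462 = 0.169719

0.1697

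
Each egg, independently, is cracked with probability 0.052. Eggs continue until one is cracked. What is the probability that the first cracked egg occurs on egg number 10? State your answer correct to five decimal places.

Geometric (trials to first success), p = 0.052.
P(Y = 10) = (1−p)^9 · p = 0.61841 · 0.052 = 0.0321572

0.03216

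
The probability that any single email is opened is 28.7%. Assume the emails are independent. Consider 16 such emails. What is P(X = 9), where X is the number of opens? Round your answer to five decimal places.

0.01416

X ~ Binomial(n=16, p=0.287).
P(X=9) = C(16,9) · p^9 · (1−p)^7
= 11440 · 1.3211e-05 · 0.093676 = 0.0141576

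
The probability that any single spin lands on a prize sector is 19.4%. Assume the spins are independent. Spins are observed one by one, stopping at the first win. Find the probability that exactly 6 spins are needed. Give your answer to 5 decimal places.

Geometric (trials to first success), p = 0.194.
P(Y = 6) = (1−p)^5 · p = 0.34015 · 0.194 = 0.0659898

0.06599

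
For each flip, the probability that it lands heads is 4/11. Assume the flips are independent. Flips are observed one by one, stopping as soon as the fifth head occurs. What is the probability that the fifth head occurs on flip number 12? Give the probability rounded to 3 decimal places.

0.089

Y = trial on which the fifth success occurs; negative binomial, r=5, p=0.363636.
P(Y=12) = C(11,4) · p^5 · (1−p)^7
= 330 · 0.0063582 · 0.042261 = 0.08867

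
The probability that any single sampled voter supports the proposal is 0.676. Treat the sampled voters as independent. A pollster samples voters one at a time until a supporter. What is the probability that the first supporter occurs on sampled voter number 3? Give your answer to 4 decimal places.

0.0710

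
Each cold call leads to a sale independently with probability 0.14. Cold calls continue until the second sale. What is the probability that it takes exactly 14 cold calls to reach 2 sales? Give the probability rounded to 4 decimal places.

Y = trial on which the second success occurs; negative binomial, r=2, p=0.14.
P(Y=14) = C(13,1) · p^2 · (1−p)^12
= 13 · 0.0196 · 0.16367 = 0.041704

0.0417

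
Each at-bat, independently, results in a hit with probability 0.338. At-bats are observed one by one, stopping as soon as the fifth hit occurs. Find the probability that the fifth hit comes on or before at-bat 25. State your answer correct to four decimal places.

0.9582

Finishing within 25 at-bats ⇔ at least 5 successes in the first 25. With X ~ Binomial(25, 0.338), P(Y ≤ 25) = 1 − P(X ≤ 4).
  k=0: C(25,0)·0.338^0·0.662^25 = 0.000033
  k=1: C(25,1)·0.338^1·0.662^24 = 0.000424
  k=2: C(25,2)·0.338^2·0.662^23 = 0.002598
  k=3: C(25,3)·0.338^3·0.662^22 = 0.010171
  k=4: C(25,4)·0.338^4·0.662^21 = 0.028561
1 − 0.041787 = 0.958213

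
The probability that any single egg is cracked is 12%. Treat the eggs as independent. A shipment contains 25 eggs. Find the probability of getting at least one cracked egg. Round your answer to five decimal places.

0.95907

P(at least one) = 1 − P(none) = 1 − (1 − 0.12)^25
= 1 − 0.0409324 = 0.9590676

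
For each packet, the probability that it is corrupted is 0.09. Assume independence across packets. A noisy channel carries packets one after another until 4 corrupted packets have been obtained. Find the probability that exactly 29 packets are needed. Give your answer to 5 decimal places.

0.02034

Y = trial on which the fourth success occurs; negative binomial, r=4, p=0.09.
P(Y=29) = C(28,3) · p^4 · (1−p)^25
= 3276 · 6.561e-05 · 0.094631 = 0.0203399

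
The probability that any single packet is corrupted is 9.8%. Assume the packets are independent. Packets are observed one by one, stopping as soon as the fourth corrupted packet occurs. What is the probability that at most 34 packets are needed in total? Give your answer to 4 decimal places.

0.4304

Finishing within 34 packets ⇔ at least 4 successes in the first 34. With X ~ Binomial(34, 0.098), P(Y ≤ 34) = 1 − P(X ≤ 3).
  k=0: C(34,0)·0.098^0·0.902^34 = 0.029993
  k=1: C(34,1)·0.098^1·0.902^33 = 0.110795
  k=2: C(34,2)·0.098^2·0.902^32 = 0.198621
  k=3: C(34,3)·0.098^3·0.902^31 = 0.230183
1 − 0.569591 = 0.430409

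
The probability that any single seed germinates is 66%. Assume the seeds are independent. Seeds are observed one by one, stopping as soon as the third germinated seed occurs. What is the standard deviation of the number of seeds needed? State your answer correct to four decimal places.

1.5302

Y = total seeds until the third success; negative binomial with r=3, p=0.66.
SD(Y) = √[r(1−p)/p²] = √(2.341598) = 1.530228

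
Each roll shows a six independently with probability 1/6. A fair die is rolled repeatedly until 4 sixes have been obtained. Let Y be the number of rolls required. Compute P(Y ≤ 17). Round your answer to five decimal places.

Finishing within 17 rolls ⇔ at least 4 successes in the first 17. With X ~ Binomial(17, 0.166667), P(Y ≤ 17) = 1 − P(X ≤ 3).
  k=0: C(17,0)·0.166667^0·0.833333^17 = 0.0450732
  k=1: C(17,1)·0.166667^1·0.833333^16 = 0.1532490
  k=2: C(17,2)·0.166667^2·0.833333^15 = 0.2451984
  k=3: C(17,3)·0.166667^3·0.833333^14 = 0.2451984
1 − 0.6887192 = 0.3112808

0.31128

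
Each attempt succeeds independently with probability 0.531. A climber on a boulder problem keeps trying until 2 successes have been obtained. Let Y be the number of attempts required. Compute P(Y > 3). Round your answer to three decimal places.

Needing more than 3 attempts ⇔ fewer than 2 successes in the first 3. With X ~ Binomial(3, 0.531), P(Y > 3) = P(X ≤ 1).
  k=0: C(3,0)·0.531^0·0.469^3 = 0.10316
  k=1: C(3,1)·0.531^1·0.469^2 = 0.35040
P(X ≤ 1) = 0.45356

0.454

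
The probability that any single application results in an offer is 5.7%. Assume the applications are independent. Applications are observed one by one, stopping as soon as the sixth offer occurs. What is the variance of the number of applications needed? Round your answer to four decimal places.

Y = total applications until the sixth success; negative binomial with r=6, p=0.057.
Var(Y) = r(1−p)/p² = 6·0.943 / 0.057² = 1741.458910

1741.4589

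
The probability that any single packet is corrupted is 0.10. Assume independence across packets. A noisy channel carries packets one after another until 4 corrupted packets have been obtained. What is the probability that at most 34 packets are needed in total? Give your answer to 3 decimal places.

0.446

Finishing within 34 packets ⇔ at least 4 successes in the first 34. With X ~ Binomial(34, 0.10), P(Y ≤ 34) = 1 − P(X ≤ 3).
  k=0: C(34,0)·0.10^0·0.90^34 = 0.02781
  k=1: C(34,1)·0.10^1·0.90^33 = 0.10507
  k=2: C(34,2)·0.10^2·0.90^32 = 0.19263
  k=3: C(34,3)·0.10^3·0.90^31 = 0.22830
1 − 0.55382 = 0.44618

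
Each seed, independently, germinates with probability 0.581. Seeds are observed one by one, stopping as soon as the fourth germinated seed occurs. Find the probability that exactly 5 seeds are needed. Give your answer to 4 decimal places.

0.1910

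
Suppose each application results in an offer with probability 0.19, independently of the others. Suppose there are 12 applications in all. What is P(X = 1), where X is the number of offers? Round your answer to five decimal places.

0.22453

X ~ Binomial(n=12, p=0.19).
P(X=1) = C(12,1) · p^1 · (1−p)^11
= 12 · 0.19 · 0.098477 = 0.2245278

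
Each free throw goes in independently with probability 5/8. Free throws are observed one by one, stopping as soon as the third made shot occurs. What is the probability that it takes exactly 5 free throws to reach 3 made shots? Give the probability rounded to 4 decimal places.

Y = trial on which the third success occurs; negative binomial, r=3, p=0.625.
P(Y=5) = C(4,2) · p^3 · (1−p)^2
= 6 · 0.24414 · 0.14062 = 0.205994

0.2060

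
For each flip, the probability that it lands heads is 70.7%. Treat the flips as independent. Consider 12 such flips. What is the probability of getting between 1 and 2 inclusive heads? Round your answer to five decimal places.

X ~ Binomial(12, 0.707); P(1 ≤ X ≤ 2) = Σ C(12,k) p^k (1−p)^(12−k) over k:
  k=1: C(12,1)·0.707^1·0.293^11 = 0.0000116
  k=2: C(12,2)·0.707^2·0.293^10 = 0.0001538
Total = 0.0001654

0.00017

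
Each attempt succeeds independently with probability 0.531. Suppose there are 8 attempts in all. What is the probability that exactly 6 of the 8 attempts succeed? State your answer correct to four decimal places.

X ~ Binomial(n=8, p=0.531).
P(X=6) = C(8,6) · p^6 · (1−p)^2
= 28 · 0.022416 · 0.21996 = 0.138061

0.1381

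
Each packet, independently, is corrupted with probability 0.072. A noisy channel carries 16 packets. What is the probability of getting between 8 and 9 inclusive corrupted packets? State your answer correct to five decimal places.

X ~ Binomial(16, 0.072); P(8 ≤ X ≤ 9) = Σ C(16,k) p^k (1−p)^(16−k) over k:
  k=8: C(16,8)·0.072^8·0.928^8 = 0.0000051
  k=9: C(16,9)·0.072^9·0.928^7 = 0.0000004
Total = 0.0000055

0.00001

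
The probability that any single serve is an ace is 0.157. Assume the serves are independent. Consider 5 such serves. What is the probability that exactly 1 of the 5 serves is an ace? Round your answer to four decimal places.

0.3964

X ~ Binomial(n=5, p=0.157).
P(X=1) = C(5,1) · p^1 · (1−p)^4
= 5 · 0.157 · 0.50502 = 0.396442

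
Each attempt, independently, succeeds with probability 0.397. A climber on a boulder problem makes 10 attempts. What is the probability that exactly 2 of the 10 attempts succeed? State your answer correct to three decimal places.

0.124

X ~ Binomial(n=10, p=0.397).
P(X=2) = C(10,2) · p^2 · (1−p)^8
= 45 · 0.15761 · 0.01748 = 0.12397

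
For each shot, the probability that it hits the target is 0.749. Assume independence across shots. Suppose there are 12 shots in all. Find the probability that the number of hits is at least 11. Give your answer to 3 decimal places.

0.157

X ~ Binomial(12, 0.749); P(X ≥ 11) = Σ C(12,k) p^k (1−p)^(12−k) over k:
  k=11: C(12,11)·0.749^11·0.251^1 = 0.12536
  k=12: C(12,12)·0.749^12·0.251^0 = 0.03117
Total = 0.15653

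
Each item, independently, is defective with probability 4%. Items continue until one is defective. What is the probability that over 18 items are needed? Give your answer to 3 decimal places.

Y = number of items to the first success; geometric, p = 0.04.
P(Y > 18) = P(first 18 all fail) = (1−p)^18 = 0.47960

0.480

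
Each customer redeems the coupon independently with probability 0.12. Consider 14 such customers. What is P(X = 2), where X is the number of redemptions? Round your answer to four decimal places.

X ~ Binomial(n=14, p=0.12).
P(X=2) = C(14,2) · p^2 · (1−p)^12
= 91 · 0.0144 · 0.21567 = 0.282615

0.2826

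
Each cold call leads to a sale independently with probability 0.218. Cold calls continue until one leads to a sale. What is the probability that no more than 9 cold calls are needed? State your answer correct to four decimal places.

Y = number of cold calls to the first success; geometric, p = 0.218.
P(Y ≤ 9) = 1 − (1−p)^9 = 1 − 0.109361 = 0.890639

0.8906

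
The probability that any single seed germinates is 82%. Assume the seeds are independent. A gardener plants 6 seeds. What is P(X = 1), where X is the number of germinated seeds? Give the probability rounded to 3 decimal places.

0.001

X ~ Binomial(n=6, p=0.82).
P(X=1) = C(6,1) · p^1 · (1−p)^5
= 6 · 0.82 · 0.00018896 = 0.00093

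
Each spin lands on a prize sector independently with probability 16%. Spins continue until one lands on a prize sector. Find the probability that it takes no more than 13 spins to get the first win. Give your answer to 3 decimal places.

Y = number of spins to the first success; geometric, p = 0.16.
P(Y ≤ 13) = 1 − (1−p)^13 = 1 − 0.10366 = 0.89634

0.896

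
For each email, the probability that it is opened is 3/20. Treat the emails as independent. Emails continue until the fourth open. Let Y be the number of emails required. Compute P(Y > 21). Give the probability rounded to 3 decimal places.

0.611

Needing more than 21 emails ⇔ fewer than 4 successes in the first 21. With X ~ Binomial(21, 0.15), P(Y > 21) = P(X ≤ 3).
  k=0: C(21,0)·0.15^0·0.85^21 = 0.03295
  k=1: C(21,1)·0.15^1·0.85^20 = 0.12209
  k=2: C(21,2)·0.15^2·0.85^19 = 0.21546
  k=3: C(21,3)·0.15^3·0.85^18 = 0.24081
P(X ≤ 3) = 0.61130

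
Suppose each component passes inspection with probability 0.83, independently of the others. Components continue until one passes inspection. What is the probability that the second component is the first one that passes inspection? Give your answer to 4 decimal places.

Geometric (trials to first success), p = 0.83.
P(Y = 2) = (1−p)^1 · p = 0.17 · 0.83 = 0.141100

0.1411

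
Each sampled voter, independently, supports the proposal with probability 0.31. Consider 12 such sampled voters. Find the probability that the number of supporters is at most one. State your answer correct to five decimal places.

0.07444

X ~ Binomial(12, 0.31); P(X ≤ 1) = Σ C(12,k) p^k (1−p)^(12−k) over k:
  k=0: C(12,0)·0.31^0·0.69^12 = 0.0116463
  k=1: C(12,1)·0.31^1·0.69^11 = 0.0627889
Total = 0.0744352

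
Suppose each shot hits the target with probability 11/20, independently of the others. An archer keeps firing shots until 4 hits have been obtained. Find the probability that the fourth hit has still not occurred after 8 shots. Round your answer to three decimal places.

0.260

Needing more than 8 shots ⇔ fewer than 4 successes in the first 8. With X ~ Binomial(8, 0.55), P(Y > 8) = P(X ≤ 3).
  k=0: C(8,0)·0.55^0·0.45^8 = 0.00168
  k=1: C(8,1)·0.55^1·0.45^7 = 0.01644
  k=2: C(8,2)·0.55^2·0.45^6 = 0.07033
  k=3: C(8,3)·0.55^3·0.45^5 = 0.17192
P(X ≤ 3) = 0.26038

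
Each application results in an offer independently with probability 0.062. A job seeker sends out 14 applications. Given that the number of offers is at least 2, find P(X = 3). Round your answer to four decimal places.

0.2004

X ~ Binomial(14, 0.062). Want P(X=3 | X≥2) = P(X=3) / P(X≥2).
P(X=3) = C(14,3)·0.062^3·0.938^11 = 0.042905
P(X≥2) = 1 − 0.408169 − 0.377708 = 0.214123
Ratio = 0.042905 / 0.214123 = 0.200375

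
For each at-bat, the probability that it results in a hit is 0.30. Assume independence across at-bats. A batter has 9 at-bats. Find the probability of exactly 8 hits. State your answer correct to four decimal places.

0.0004

X ~ Binomial(n=9, p=0.30).
P(X=8) = C(9,8) · p^8 · (1−p)^1
= 9 · 6.561e-05 · 0.7 = 0.000413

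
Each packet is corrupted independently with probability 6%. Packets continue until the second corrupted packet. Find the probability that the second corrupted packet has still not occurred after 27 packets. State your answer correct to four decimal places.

0.5123

Needing more than 27 packets ⇔ fewer than 2 successes in the first 27. With X ~ Binomial(27, 0.06), P(Y > 27) = P(X ≤ 1).
  k=0: C(27,0)·0.06^0·0.94^27 = 0.188127
  k=1: C(27,1)·0.06^1·0.94^26 = 0.324220
P(X ≤ 1) = 0.512347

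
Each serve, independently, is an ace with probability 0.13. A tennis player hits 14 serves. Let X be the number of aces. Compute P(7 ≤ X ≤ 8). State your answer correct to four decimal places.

X ~ Binomial(14, 0.13); P(7 ≤ X ≤ 8) = Σ C(14,k) p^k (1−p)^(14−k) over k:
  k=7: C(14,7)·0.13^7·0.87^7 = 0.000812
  k=8: C(14,8)·0.13^8·0.87^6 = 0.000106
Total = 0.000919

0.0009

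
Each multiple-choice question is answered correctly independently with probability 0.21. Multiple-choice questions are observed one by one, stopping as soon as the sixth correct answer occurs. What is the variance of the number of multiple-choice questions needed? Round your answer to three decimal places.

107.483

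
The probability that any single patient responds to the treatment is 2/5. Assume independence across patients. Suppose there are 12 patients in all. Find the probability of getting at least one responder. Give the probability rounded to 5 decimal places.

P(at least one) = 1 − P(none) = 1 − (1 − 0.40)^12
= 1 − 0.0021768 = 0.9978232

0.99782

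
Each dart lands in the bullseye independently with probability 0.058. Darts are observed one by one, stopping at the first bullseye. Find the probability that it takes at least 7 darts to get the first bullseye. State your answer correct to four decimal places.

0.6987

Y = number of darts to the first success; geometric, p = 0.058.
P(Y > 6) = P(first 6 all fail) = (1−p)^6 = 0.698724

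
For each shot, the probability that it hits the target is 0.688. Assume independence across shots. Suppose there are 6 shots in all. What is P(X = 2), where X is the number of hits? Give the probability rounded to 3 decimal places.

0.067

X ~ Binomial(n=6, p=0.688).
P(X=2) = C(6,2) · p^2 · (1−p)^4
= 15 · 0.47334 · 0.0094759 = 0.06728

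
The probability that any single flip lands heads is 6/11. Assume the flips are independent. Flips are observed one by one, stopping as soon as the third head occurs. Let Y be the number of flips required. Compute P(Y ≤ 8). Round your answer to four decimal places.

Finishing within 8 flips ⇔ at least 3 successes in the first 8. With X ~ Binomial(8, 0.545455), P(Y ≤ 8) = 1 − P(X ≤ 2).
  k=0: C(8,0)·0.545455^0·0.454545^8 = 0.001822
  k=1: C(8,1)·0.545455^1·0.454545^7 = 0.017494
  k=2: C(8,2)·0.545455^2·0.454545^6 = 0.073475
1 − 0.092791 = 0.907209

0.9072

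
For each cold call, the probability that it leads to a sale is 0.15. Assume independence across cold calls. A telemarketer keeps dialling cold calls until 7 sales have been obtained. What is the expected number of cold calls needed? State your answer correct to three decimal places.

Y = total cold calls until the seventh success; negative binomial with r=7, p=0.15.
E[Y] = r / p = 7 / 0.15 = 46.66667

46.667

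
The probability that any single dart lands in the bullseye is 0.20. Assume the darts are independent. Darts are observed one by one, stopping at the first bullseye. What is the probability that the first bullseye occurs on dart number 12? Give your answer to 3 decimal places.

Geometric (trials to first success), p = 0.20.
P(Y = 12) = (1−p)^11 · p = 0.085899 · 0.20 = 0.01718

0.017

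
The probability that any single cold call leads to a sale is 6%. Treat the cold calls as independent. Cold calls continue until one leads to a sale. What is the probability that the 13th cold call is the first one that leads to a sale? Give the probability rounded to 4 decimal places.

Geometric (trials to first success), p = 0.06.
P(Y = 13) = (1−p)^12 · p = 0.47592 · 0.06 = 0.028555

0.0286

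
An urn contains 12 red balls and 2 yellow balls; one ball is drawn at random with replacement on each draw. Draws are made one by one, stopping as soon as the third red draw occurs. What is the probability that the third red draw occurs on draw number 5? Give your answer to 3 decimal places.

Y = trial on which the third success occurs; negative binomial, r=3, p=0.857143.
P(Y=5) = C(4,2) · p^3 · (1−p)^2
= 6 · 0.62974 · 0.020408 = 0.07711

0.077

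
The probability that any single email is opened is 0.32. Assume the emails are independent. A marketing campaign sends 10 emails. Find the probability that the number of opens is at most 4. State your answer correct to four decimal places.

0.8133

X ~ Binomial(10, 0.32); P(X ≤ 4) = Σ C(10,k) p^k (1−p)^(10−k) over k:
  k=0: C(10,0)·0.32^0·0.68^10 = 0.021139
  k=1: C(10,1)·0.32^1·0.68^9 = 0.099479
  k=2: C(10,2)·0.32^2·0.68^8 = 0.210661
  k=3: C(10,3)·0.32^3·0.68^7 = 0.264359
  k=4: C(10,4)·0.32^4·0.68^6 = 0.217707
Total = 0.813345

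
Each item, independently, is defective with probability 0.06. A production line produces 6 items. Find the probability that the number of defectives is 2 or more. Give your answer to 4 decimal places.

X ~ Binomial(6, 0.06); P(X ≥ 2) = Σ C(6,k) p^k (1−p)^(6−k) over k:
  k=2: C(6,2)·0.06^2·0.94^4 = 0.042160
  k=3: C(6,3)·0.06^3·0.94^3 = 0.003588
  k=4: C(6,4)·0.06^4·0.94^2 = 0.000172
  k=5: C(6,5)·0.06^5·0.94^1 = 0.000004
  k=6: C(6,6)·0.06^6·0.94^0 = 0.000000
Total = 0.045925

0.0459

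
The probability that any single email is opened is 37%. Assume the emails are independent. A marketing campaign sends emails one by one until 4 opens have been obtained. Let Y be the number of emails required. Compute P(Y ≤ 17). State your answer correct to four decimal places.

Finishing within 17 emails ⇔ at least 4 successes in the first 17. With X ~ Binomial(17, 0.37), P(Y ≤ 17) = 1 − P(X ≤ 3).
  k=0: C(17,0)·0.37^0·0.63^17 = 0.000388
  k=1: C(17,1)·0.37^1·0.63^16 = 0.003873
  k=2: C(17,2)·0.37^2·0.63^15 = 0.018199
  k=3: C(17,3)·0.37^3·0.63^14 = 0.053442
1 − 0.075902 = 0.924098

0.9241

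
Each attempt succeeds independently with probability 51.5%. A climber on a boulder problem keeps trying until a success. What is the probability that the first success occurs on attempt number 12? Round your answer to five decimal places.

0.00018

Geometric (trials to first success), p = 0.515.
P(Y = 12) = (1−p)^11 · p = 0.00034927 · 0.515 = 0.0001799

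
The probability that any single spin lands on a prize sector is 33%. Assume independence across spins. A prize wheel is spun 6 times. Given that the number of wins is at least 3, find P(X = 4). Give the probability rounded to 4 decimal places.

0.2551

X ~ Binomial(6, 0.33). Want P(X=4 | X≥3) = P(X=4) / P(X≥3).
P(X=4) = C(6,4)·0.33^4·0.67^2 = 0.079854
P(X≥3) = 1 − 0.090458 − 0.267325 − 0.329169 = 0.313048
Ratio = 0.079854 / 0.313048 = 0.255085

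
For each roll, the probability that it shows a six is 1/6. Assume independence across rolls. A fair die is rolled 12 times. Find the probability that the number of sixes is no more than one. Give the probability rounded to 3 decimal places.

0.381

X ~ Binomial(12, 0.166667); P(X ≤ 1) = Σ C(12,k) p^k (1−p)^(12−k) over k:
  k=0: C(12,0)·0.166667^0·0.833333^12 = 0.11216
  k=1: C(12,1)·0.166667^1·0.833333^11 = 0.26918
Total = 0.38133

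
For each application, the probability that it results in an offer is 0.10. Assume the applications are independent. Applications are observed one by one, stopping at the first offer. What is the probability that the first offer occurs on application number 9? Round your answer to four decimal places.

0.0430

Geometric (trials to first success), p = 0.10.
P(Y = 9) = (1−p)^8 · p = 0.43047 · 0.10 = 0.043047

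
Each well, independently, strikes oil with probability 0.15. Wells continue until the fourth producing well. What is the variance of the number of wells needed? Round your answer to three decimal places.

151.111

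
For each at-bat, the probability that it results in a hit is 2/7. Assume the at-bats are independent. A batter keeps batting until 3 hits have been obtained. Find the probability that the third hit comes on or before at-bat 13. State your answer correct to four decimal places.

0.7647

Finishing within 13 at-bats ⇔ at least 3 successes in the first 13. With X ~ Binomial(13, 0.285714), P(Y ≤ 13) = 1 − P(X ≤ 2).
  k=0: C(13,0)·0.285714^0·0.714286^13 = 0.012599
  k=1: C(13,1)·0.285714^1·0.714286^12 = 0.065515
  k=2: C(13,2)·0.285714^2·0.714286^11 = 0.157235
1 − 0.235349 = 0.764651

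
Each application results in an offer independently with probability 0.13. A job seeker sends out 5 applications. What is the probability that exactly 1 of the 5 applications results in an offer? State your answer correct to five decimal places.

0.37238

X ~ Binomial(n=5, p=0.13).
P(X=1) = C(5,1) · p^1 · (1−p)^4
= 5 · 0.13 · 0.5729 = 0.3723834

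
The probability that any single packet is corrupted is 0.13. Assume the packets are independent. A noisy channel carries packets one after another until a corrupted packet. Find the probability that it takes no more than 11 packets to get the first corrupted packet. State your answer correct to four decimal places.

0.7839

Y = number of packets to the first success; geometric, p = 0.13.
P(Y ≤ 11) = 1 − (1−p)^11 = 1 − 0.216128 = 0.783872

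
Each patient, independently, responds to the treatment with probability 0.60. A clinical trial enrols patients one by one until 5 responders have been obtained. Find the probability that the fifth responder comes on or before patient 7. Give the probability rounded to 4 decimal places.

Finishing within 7 patients ⇔ at least 5 successes in the first 7. With X ~ Binomial(7, 0.60), P(Y ≤ 7) = 1 − P(X ≤ 4).
  k=0: C(7,0)·0.60^0·0.40^7 = 0.001638
  k=1: C(7,1)·0.60^1·0.40^6 = 0.017203
  k=2: C(7,2)·0.60^2·0.40^5 = 0.077414
  k=3: C(7,3)·0.60^3·0.40^4 = 0.193536
  k=4: C(7,4)·0.60^4·0.40^3 = 0.290304
1 − 0.580096 = 0.419904

0.4199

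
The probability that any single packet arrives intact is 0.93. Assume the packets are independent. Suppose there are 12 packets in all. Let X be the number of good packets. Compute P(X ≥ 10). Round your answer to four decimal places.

X ~ Binomial(12, 0.93); P(X ≥ 10) = Σ C(12,k) p^k (1−p)^(12−k) over k:
  k=10: C(12,10)·0.93^10·0.07^2 = 0.156520
  k=11: C(12,11)·0.93^11·0.07^1 = 0.378087
  k=12: C(12,12)·0.93^12·0.07^0 = 0.418596
Total = 0.953203

0.9532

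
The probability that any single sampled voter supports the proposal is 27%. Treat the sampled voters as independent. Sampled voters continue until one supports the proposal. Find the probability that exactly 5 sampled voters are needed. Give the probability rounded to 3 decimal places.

Geometric (trials to first success), p = 0.27.
P(Y = 5) = (1−p)^4 · p = 0.28398 · 0.27 = 0.07668

0.077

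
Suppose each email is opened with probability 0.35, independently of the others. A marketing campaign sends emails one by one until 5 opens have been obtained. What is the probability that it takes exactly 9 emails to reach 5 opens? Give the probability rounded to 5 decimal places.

0.06563

Y = trial on which the fifth success occurs; negative binomial, r=5, p=0.35.
P(Y=9) = C(8,4) · p^5 · (1−p)^4
= 70 · 0.0052522 · 0.17851 = 0.0656284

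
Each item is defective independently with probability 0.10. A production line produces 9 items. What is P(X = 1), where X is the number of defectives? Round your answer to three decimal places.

X ~ Binomial(n=9, p=0.10).
P(X=1) = C(9,1) · p^1 · (1−p)^8
= 9 · 0.1 · 0.43047 = 0.38742

0.387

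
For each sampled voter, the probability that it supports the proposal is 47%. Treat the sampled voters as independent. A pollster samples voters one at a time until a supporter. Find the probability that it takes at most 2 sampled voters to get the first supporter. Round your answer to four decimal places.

0.7191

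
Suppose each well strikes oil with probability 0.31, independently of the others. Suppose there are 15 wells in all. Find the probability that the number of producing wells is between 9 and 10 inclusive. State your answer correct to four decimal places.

0.0181

X ~ Binomial(15, 0.31); P(9 ≤ X ≤ 10) = Σ C(15,k) p^k (1−p)^(15−k) over k:
  k=9: C(15,9)·0.31^9·0.69^6 = 0.014281
  k=10: C(15,10)·0.31^10·0.69^5 = 0.003850
Total = 0.018130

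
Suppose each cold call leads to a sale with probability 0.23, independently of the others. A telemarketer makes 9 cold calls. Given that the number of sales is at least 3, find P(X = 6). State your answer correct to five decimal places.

X ~ Binomial(9, 0.23). Want P(X=6 | X≥3) = P(X=6) / P(X≥3).
P(X=6) = C(9,6)·0.23^6·0.77^3 = 0.0056770
P(X≥3) = 1 − 0.0951517 − 0.2557974 − 0.3056281 = 0.3434228
Ratio = 0.0056770 / 0.3434228 = 0.0165306

0.01653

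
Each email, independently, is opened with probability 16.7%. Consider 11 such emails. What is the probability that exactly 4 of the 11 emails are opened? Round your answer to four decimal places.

0.0714

X ~ Binomial(n=11, p=0.167).
P(X=4) = C(11,4) · p^4 · (1−p)^7
= 330 · 0.0007778 · 0.2783 = 0.071432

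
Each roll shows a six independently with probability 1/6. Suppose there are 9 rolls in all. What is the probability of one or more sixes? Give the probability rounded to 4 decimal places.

P(at least one) = 1 − P(none) = 1 − (1 − 0.166667)^9
= 1 − 0.193807 = 0.806193

0.8062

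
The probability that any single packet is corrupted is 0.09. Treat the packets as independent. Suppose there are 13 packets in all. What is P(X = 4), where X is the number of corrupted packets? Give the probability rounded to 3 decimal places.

0.020

X ~ Binomial(n=13, p=0.09).
P(X=4) = C(13,4) · p^4 · (1−p)^9
= 715 · 6.561e-05 · 0.42793 = 0.02007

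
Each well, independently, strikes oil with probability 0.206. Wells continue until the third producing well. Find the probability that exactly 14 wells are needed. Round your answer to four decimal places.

Y = trial on which the third success occurs; negative binomial, r=3, p=0.206.
P(Y=14) = C(13,2) · p^3 · (1−p)^11
= 78 · 0.0087418 · 0.079073 = 0.053917

0.0539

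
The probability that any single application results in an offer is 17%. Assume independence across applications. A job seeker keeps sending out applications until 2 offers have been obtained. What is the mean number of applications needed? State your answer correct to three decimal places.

Y = total applications until the second success; negative binomial with r=2, p=0.17.
E[Y] = r / p = 2 / 0.17 = 11.76471

11.765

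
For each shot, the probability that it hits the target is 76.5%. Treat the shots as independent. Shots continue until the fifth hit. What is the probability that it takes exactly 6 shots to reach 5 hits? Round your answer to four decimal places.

Y = trial on which the fifth success occurs; negative binomial, r=5, p=0.765.
P(Y=6) = C(5,4) · p^5 · (1−p)^1
= 5 · 0.262 · 0.235 = 0.307854

0.3079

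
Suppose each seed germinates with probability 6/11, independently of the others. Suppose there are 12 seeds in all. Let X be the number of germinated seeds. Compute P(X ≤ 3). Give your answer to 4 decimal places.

0.0382

X ~ Binomial(12, 0.545455); P(X ≤ 3) = Σ C(12,k) p^k (1−p)^(12−k) over k:
  k=0: C(12,0)·0.545455^0·0.454545^12 = 0.000078
  k=1: C(12,1)·0.545455^1·0.454545^11 = 0.001120
  k=2: C(12,2)·0.545455^2·0.454545^10 = 0.007393
  k=3: C(12,3)·0.545455^3·0.454545^9 = 0.029573
Total = 0.038164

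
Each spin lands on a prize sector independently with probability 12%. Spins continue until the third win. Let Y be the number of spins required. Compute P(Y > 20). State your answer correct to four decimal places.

Needing more than 20 spins ⇔ fewer than 3 successes in the first 20. With X ~ Binomial(20, 0.12), P(Y > 20) = P(X ≤ 2).
  k=0: C(20,0)·0.12^0·0.88^20 = 0.077563
  k=1: C(20,1)·0.12^1·0.88^19 = 0.211535
  k=2: C(20,2)·0.12^2·0.88^18 = 0.274034
P(X ≤ 2) = 0.563132

0.5631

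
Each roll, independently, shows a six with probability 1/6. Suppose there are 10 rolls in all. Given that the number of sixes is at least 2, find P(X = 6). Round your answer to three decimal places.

0.004

X ~ Binomial(10, 0.166667). Want P(X=6 | X≥2) = P(X=6) / P(X≥2).
P(X=6) = C(10,6)·0.166667^6·0.833333^4 = 0.00217
P(X≥2) = 1 − 0.16151 − 0.32301 = 0.51548
Ratio = 0.00217 / 0.51548 = 0.00421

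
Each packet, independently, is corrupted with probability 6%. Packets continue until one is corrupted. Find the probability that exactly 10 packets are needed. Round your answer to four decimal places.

0.0344

Geometric (trials to first success), p = 0.06.
P(Y = 10) = (1−p)^9 · p = 0.57299 · 0.06 = 0.034380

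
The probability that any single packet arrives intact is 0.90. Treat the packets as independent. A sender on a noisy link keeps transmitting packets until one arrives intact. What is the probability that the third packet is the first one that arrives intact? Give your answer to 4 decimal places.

Geometric (trials to first success), p = 0.90.
P(Y = 3) = (1−p)^2 · p = 0.01 · 0.90 = 0.009000

0.0090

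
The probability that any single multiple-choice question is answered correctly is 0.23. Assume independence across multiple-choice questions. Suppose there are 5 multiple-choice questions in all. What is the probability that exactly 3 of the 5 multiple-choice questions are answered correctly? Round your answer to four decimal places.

0.0721

X ~ Binomial(n=5, p=0.23).
P(X=3) = C(5,3) · p^3 · (1−p)^2
= 10 · 0.012167 · 0.5929 = 0.072138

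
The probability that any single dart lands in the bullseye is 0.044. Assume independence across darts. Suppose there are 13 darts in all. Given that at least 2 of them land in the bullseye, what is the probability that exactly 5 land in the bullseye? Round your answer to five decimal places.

0.00135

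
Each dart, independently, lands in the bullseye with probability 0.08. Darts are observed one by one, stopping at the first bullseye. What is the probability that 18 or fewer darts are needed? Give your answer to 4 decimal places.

0.7771

Y = number of darts to the first success; geometric, p = 0.08.
P(Y ≤ 18) = 1 − (1−p)^18 = 1 − 0.222936 = 0.777064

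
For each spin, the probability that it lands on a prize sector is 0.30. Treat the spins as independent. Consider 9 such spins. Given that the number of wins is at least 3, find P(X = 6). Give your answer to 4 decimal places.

X ~ Binomial(9, 0.30). Want P(X=6 | X≥3) = P(X=6) / P(X≥3).
P(X=6) = C(9,6)·0.30^6·0.70^3 = 0.021004
P(X≥3) = 1 − 0.040354 − 0.155650 − 0.266828 = 0.537169
Ratio = 0.021004 / 0.537169 = 0.039101

0.0391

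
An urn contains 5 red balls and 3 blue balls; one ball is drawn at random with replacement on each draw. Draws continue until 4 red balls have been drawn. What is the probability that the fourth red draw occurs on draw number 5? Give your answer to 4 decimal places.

0.2289

Y = trial on which the fourth success occurs; negative binomial, r=4, p=0.625.
P(Y=5) = C(4,3) · p^4 · (1−p)^1
= 4 · 0.15259 · 0.375 = 0.228882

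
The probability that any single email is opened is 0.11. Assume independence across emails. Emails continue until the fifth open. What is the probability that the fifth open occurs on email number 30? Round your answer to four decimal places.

0.0208

Y = trial on which the fifth success occurs; negative binomial, r=5, p=0.11.
P(Y=30) = C(29,4) · p^5 · (1−p)^25
= 23751 · 1.6105e-05 · 0.054294 = 0.020768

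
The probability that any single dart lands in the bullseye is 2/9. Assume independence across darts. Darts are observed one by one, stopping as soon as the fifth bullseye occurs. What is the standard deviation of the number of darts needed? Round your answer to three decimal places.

Y = total darts until the fifth success; negative binomial with r=5, p=0.222222.
SD(Y) = √[r(1−p)/p²] = √(78.75000) = 8.87412

8.874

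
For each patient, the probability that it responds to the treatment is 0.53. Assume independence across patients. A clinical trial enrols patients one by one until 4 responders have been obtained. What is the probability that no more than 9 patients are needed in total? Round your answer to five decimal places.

0.80149

Finishing within 9 patients ⇔ at least 4 successes in the first 9. With X ~ Binomial(9, 0.53), P(Y ≤ 9) = 1 − P(X ≤ 3).
  k=0: C(9,0)·0.53^0·0.47^9 = 0.0011191
  k=1: C(9,1)·0.53^1·0.47^8 = 0.0113580
  k=2: C(9,2)·0.53^2·0.47^7 = 0.0512318
  k=3: C(9,3)·0.53^3·0.47^6 = 0.1348013
1 − 0.1985102 = 0.8014898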